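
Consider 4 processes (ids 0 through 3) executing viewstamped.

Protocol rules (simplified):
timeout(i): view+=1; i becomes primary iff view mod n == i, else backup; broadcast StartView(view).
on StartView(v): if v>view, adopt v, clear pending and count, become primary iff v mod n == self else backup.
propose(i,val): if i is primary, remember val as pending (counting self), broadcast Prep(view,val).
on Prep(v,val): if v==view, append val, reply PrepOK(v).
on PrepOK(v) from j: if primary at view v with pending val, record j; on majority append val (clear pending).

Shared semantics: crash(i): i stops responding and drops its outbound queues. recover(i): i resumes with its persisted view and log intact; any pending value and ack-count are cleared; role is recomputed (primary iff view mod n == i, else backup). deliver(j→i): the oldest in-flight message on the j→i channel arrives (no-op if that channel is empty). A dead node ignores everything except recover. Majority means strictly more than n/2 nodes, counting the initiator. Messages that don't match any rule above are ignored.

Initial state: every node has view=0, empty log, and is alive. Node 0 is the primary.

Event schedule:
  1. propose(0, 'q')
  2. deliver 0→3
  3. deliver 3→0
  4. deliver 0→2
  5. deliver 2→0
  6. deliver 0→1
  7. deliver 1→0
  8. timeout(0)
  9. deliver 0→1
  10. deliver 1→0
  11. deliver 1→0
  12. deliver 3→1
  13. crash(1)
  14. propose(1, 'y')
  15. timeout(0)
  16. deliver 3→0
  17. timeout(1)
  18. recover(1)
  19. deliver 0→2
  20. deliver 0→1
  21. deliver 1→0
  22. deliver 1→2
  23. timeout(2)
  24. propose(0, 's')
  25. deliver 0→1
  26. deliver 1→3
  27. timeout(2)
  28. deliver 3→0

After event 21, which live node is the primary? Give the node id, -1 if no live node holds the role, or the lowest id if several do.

-1

[1] propose(0,'q') → ∅
[2] deliver 0→3 → N3(back v0 [q])
[3] deliver 3→0 → ∅
[4] deliver 0→2 → N2(back v0 [q])
[5] deliver 2→0 → N0(prim v0 [q])
[6] deliver 0→1 → N1(back v0 [q])
[7] deliver 1→0 → ∅
[8] timeout(0) → N0(back v1 [q])
[9] deliver 0→1 → N1(prim v1 [q])
[10] deliver 1→0 → ∅
[11] deliver 1→0 → ∅
[12] deliver 3→1 → ∅
[13] crash(1) → N1(✗prim v1 [q])
[14] propose(1,'y') → ∅
[15] timeout(0) → N0(back v2 [q])
[16] deliver 3→0 → ∅
[17] timeout(1) → ∅
[18] recover(1) → N1(prim v1 [q])
[19] deliver 0→2 → N2(back v1 [q])
[20] deliver 0→1 → N1(back v2 [q])
[21] deliver 1→0 → ∅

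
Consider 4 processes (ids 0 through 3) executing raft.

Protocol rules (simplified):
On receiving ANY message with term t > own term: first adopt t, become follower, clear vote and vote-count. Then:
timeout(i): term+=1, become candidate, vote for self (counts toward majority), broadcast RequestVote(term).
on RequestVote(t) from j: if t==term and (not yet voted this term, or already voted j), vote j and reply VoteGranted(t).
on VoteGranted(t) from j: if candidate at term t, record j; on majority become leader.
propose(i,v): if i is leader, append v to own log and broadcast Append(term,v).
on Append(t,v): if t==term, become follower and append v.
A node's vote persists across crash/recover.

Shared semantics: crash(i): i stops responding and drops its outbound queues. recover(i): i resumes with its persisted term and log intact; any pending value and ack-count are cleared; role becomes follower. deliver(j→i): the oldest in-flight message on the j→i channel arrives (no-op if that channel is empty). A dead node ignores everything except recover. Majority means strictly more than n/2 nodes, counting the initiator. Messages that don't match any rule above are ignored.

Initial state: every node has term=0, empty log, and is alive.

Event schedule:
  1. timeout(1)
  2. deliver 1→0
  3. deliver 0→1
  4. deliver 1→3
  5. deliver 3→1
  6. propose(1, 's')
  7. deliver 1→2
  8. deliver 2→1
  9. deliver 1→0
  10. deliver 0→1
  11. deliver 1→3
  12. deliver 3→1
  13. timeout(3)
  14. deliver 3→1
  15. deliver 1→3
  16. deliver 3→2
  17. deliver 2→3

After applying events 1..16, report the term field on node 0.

step 1 timeout(1): 1={cand,t=1,log=-}
step 2 deliver 1→0: 0={foll,t=1,log=-}
step 3 deliver 0→1: —
step 4 deliver 1→3: 3={foll,t=1,log=-}
step 5 deliver 3→1: 1={lead,t=1,log=-}
step 6 propose(1,'s'): 1={lead,t=1,log=s}
step 7 deliver 1→2: 2={foll,t=1,log=-}
step 8 deliver 2→1: —
step 9 deliver 1→0: 0={foll,t=1,log=s}
step 10 deliver 0→1: —
step 11 deliver 1→3: 3={foll,t=1,log=s}
step 12 deliver 3→1: —
step 13 timeout(3): 3={cand,t=2,log=s}
step 14 deliver 3→1: 1={foll,t=2,log=s}
step 15 deliver 1→3: —
step 16 deliver 3→2: 2={foll,t=2,log=-}

1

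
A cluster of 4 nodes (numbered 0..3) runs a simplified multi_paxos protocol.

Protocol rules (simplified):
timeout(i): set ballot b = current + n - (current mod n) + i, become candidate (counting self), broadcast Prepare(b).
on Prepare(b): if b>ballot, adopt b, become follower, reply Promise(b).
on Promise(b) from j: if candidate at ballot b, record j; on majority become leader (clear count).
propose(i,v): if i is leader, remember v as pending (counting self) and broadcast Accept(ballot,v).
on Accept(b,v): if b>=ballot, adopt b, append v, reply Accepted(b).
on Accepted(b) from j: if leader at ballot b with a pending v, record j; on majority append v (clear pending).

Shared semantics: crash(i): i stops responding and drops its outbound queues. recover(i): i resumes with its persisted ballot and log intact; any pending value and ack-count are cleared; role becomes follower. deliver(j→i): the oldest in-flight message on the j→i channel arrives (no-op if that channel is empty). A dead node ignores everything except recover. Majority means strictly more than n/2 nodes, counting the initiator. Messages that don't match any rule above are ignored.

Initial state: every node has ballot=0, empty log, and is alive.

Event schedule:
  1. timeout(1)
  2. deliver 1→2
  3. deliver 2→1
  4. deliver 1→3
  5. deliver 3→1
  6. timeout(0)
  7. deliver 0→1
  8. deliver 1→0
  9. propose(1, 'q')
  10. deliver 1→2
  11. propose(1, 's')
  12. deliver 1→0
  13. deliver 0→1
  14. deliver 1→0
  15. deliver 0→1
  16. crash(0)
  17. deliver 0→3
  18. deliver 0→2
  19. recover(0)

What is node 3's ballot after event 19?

5

step 1 timeout(1): 1={cand,b=5,log=-}
step 2 deliver 1→2: 2={foll,b=5,log=-}
step 3 deliver 2→1: —
step 4 deliver 1→3: 3={foll,b=5,log=-}
step 5 deliver 3→1: 1={lead,b=5,log=-}
step 6 timeout(0): 0={cand,b=4,log=-}
step 7 deliver 0→1: —
step 8 deliver 1→0: 0={foll,b=5,log=-}
step 9 propose(1,'q'): —
step 10 deliver 1→2: 2={foll,b=5,log=q}
step 11 propose(1,'s'): —
step 12 deliver 1→0: 0={foll,b=5,log=q}
step 13 deliver 0→1: —
step 14 deliver 1→0: 0={foll,b=5,log=q,s}
step 15 deliver 0→1: —
step 16 crash(0): 0={✗foll,b=5,log=q,s}
step 17 deliver 0→3: —
step 18 deliver 0→2: —
step 19 recover(0): 0={foll,b=5,log=q,s}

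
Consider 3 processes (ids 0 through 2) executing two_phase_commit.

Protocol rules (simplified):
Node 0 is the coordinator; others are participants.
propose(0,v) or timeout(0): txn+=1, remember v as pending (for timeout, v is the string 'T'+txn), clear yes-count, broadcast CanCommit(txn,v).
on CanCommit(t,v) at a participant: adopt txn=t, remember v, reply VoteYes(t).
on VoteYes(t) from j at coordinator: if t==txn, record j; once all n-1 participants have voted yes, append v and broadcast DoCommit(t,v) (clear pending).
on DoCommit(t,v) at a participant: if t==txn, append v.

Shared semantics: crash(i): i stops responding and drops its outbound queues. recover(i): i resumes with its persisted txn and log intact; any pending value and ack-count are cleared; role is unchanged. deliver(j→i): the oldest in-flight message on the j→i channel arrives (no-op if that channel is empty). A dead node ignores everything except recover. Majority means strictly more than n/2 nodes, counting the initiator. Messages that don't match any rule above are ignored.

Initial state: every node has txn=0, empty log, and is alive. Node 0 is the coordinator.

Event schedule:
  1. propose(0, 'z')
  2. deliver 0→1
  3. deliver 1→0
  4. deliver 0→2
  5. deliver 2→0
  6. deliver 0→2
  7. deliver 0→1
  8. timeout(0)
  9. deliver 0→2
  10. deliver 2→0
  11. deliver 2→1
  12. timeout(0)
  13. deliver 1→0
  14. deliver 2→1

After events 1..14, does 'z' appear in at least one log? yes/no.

yes

[1] propose(0,'z') → N0(coor t1 [-])
[2] deliver 0→1 → N1(part t1 [-])
[3] deliver 1→0 → ∅
[4] deliver 0→2 → N2(part t1 [-])
[5] deliver 2→0 → N0(coor t1 [z])
[6] deliver 0→2 → N2(part t1 [z])
[7] deliver 0→1 → N1(part t1 [z])
[8] timeout(0) → N0(coor t2 [z])
[9] deliver 0→2 → N2(part t2 [z])
[10] deliver 2→0 → ∅
[11] deliver 2→1 → ∅
[12] timeout(0) → N0(coor t3 [z])
[13] deliver 1→0 → ∅
[14] deliver 2→1 → ∅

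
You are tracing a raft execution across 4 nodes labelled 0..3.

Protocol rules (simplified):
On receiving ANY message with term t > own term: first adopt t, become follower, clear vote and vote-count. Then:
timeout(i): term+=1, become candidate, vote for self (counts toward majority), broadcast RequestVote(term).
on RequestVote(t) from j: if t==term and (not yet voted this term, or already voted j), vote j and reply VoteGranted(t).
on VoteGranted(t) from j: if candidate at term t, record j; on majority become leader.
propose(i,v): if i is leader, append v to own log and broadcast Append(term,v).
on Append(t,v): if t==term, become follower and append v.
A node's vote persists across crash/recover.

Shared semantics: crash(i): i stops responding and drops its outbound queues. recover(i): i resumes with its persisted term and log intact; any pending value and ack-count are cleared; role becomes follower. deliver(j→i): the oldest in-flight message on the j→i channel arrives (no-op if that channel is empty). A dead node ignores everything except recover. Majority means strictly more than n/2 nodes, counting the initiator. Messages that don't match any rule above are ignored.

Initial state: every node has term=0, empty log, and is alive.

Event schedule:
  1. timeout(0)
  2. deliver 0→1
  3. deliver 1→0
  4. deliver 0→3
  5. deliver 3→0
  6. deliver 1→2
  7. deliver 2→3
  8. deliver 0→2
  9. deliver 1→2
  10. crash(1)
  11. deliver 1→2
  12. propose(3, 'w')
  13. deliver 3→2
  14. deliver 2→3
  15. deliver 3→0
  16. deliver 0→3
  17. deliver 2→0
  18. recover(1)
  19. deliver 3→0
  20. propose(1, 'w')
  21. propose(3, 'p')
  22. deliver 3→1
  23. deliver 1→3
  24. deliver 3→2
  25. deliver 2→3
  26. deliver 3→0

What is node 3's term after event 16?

1

[1] timeout(0) → N0(cand t1 [-])
[2] deliver 0→1 → N1(foll t1 [-])
[3] deliver 1→0 → ∅
[4] deliver 0→3 → N3(foll t1 [-])
[5] deliver 3→0 → N0(lead t1 [-])
[6] deliver 1→2 → ∅
[7] deliver 2→3 → ∅
[8] deliver 0→2 → N2(foll t1 [-])
[9] deliver 1→2 → ∅
[10] crash(1) → N1(✗foll t1 [-])
[11] deliver 1→2 → ∅
[12] propose(3,'w') → ∅
[13] deliver 3→2 → ∅
[14] deliver 2→3 → ∅
[15] deliver 3→0 → ∅
[16] deliver 0→3 → ∅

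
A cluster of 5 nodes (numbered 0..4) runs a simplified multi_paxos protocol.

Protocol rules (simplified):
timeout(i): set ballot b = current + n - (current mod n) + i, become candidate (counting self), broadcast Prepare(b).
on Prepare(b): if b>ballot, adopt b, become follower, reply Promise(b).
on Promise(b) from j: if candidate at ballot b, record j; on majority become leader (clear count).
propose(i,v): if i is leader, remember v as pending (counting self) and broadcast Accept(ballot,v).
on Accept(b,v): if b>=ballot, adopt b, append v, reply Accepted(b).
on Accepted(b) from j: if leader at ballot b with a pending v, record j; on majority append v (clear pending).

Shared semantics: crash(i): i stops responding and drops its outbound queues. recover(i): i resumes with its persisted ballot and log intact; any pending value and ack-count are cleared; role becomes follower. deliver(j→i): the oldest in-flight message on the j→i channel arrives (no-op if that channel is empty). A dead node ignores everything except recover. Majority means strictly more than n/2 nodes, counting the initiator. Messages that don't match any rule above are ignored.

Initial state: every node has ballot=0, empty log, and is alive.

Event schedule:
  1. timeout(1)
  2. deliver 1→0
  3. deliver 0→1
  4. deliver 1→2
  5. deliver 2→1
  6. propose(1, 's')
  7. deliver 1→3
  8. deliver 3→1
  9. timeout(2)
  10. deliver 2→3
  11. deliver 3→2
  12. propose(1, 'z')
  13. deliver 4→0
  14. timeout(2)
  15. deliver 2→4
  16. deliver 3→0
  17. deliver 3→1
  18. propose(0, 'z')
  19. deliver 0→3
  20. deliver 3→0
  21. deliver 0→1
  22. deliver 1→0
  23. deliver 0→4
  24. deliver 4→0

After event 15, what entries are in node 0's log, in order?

step 1 timeout(1): 1={cand,b=6,log=-}
step 2 deliver 1→0: 0={foll,b=6,log=-}
step 3 deliver 0→1: —
step 4 deliver 1→2: 2={foll,b=6,log=-}
step 5 deliver 2→1: 1={lead,b=6,log=-}
step 6 propose(1,'s'): —
step 7 deliver 1→3: 3={foll,b=6,log=-}
step 8 deliver 3→1: —
step 9 timeout(2): 2={cand,b=12,log=-}
step 10 deliver 2→3: 3={foll,b=12,log=-}
step 11 deliver 3→2: —
step 12 propose(1,'z'): —
step 13 deliver 4→0: —
step 14 timeout(2): 2={cand,b=17,log=-}
step 15 deliver 2→4: 4={foll,b=12,log=-}

empty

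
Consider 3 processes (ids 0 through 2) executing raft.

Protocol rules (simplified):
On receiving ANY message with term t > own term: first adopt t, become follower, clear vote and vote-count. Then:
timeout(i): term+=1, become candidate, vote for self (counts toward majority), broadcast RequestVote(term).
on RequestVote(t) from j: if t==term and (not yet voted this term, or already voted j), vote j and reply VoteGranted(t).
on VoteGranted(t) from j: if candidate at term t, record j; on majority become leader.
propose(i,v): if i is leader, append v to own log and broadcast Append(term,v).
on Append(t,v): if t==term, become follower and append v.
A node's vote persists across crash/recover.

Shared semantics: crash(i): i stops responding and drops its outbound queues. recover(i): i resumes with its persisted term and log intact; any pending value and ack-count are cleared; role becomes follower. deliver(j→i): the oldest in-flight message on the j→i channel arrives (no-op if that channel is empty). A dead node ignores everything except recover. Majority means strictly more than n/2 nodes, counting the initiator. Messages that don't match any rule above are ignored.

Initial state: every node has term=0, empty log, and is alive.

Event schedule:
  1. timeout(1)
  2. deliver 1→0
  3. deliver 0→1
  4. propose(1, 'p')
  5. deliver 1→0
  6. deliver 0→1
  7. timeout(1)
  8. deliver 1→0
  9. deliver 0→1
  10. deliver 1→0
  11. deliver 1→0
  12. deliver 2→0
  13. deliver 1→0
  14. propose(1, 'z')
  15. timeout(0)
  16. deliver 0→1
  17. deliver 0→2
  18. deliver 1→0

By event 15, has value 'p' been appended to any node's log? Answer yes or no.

yes

1. timeout(1):  <1:cand t1 ->
2. deliver 1→0:  <0:foll t1 ->
3. deliver 0→1:  <1:lead t1 ->
4. propose(1,'p'):  <1:lead t1 p>
5. deliver 1→0:  <0:foll t1 p>
6. deliver 0→1:  nop
7. timeout(1):  <1:cand t2 p>
8. deliver 1→0:  <0:foll t2 p>
9. deliver 0→1:  <1:lead t2 p>
10. deliver 1→0:  nop
11. deliver 1→0:  nop
12. deliver 2→0:  nop
13. deliver 1→0:  nop
14. propose(1,'z'):  <1:lead t2 p,z>
15. timeout(0):  <0:cand t3 p>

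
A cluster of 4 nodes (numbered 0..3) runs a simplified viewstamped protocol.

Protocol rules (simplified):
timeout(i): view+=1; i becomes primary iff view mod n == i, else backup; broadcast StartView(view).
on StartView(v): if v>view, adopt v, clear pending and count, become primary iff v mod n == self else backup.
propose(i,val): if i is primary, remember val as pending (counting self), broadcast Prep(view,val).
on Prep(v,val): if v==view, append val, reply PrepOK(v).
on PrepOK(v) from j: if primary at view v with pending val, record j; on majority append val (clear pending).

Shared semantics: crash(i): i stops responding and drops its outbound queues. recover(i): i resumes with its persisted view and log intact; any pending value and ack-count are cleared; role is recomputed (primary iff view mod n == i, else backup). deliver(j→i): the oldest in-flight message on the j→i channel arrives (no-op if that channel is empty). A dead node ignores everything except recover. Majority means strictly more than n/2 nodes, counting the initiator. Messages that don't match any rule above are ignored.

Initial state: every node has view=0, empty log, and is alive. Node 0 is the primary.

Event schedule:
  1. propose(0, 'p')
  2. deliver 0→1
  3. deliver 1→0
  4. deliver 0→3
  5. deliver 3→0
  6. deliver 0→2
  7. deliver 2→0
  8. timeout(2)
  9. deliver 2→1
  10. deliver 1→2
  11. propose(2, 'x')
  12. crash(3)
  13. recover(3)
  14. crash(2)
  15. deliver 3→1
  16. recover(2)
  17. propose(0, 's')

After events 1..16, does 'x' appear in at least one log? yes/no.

no

after 1 — propose(0,'p'): ·
after 2 — deliver 0→1: n1:back/v0/[p]
after 3 — deliver 1→0: ·
after 4 — deliver 0→3: n3:back/v0/[p]
after 5 — deliver 3→0: n0:prim/v0/[p]
after 6 — deliver 0→2: n2:back/v0/[p]
after 7 — deliver 2→0: ·
after 8 — timeout(2): n2:back/v1/[p]
after 9 — deliver 2→1: n1:prim/v1/[p]
after 10 — deliver 1→2: ·
after 11 — propose(2,'x'): ·
after 12 — crash(3): n3:✗back/v0/[p]
after 13 — recover(3): n3:back/v0/[p]
after 14 — crash(2): n2:✗back/v1/[p]
after 15 — deliver 3→1: ·
after 16 — recover(2): n2:back/v1/[p]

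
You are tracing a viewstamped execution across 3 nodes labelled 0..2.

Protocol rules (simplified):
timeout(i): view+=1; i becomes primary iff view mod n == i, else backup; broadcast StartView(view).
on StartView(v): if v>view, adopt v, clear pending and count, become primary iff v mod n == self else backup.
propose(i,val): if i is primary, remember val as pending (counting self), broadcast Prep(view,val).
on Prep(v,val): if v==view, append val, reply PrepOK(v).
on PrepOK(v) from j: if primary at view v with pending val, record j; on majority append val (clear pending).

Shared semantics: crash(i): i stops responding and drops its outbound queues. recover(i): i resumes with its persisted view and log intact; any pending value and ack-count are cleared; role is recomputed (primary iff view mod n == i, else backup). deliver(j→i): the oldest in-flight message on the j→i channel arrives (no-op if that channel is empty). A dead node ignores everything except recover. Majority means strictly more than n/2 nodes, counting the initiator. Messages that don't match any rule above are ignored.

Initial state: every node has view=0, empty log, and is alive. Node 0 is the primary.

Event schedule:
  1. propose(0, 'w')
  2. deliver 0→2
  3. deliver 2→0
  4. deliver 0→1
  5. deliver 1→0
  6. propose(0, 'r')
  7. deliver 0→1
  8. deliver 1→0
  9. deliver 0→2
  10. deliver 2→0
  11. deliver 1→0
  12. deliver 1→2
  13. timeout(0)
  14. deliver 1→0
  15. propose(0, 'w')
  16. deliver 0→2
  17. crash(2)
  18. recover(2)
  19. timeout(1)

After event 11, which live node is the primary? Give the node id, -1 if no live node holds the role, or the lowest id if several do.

0

1. propose(0,'w'):  nop
2. deliver 0→2:  <2:back v0 w>
3. deliver 2→0:  <0:prim v0 w>
4. deliver 0→1:  <1:back v0 w>
5. deliver 1→0:  nop
6. propose(0,'r'):  nop
7. deliver 0→1:  <1:back v0 w,r>
8. deliver 1→0:  <0:prim v0 w,r>
9. deliver 0→2:  <2:back v0 w,r>
10. deliver 2→0:  nop
11. deliver 1→0:  nop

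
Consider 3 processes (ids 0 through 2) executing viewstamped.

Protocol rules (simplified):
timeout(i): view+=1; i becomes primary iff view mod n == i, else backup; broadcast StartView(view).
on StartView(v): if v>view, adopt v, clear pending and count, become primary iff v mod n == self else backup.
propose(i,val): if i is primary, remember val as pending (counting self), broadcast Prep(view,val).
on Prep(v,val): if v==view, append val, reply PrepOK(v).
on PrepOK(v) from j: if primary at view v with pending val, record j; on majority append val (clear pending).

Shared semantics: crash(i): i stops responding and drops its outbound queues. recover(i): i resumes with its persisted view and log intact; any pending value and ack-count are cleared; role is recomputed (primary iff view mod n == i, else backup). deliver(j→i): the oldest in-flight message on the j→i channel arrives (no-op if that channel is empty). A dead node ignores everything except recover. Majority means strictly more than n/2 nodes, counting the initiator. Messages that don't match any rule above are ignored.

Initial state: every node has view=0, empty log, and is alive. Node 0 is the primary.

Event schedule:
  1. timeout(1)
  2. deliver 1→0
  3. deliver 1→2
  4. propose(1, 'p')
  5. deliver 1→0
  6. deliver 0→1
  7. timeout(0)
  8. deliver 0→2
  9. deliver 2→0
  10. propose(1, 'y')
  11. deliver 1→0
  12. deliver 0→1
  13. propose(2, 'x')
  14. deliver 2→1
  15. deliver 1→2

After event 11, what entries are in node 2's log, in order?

empty

[1] timeout(1) → N1(prim v1 [-])
[2] deliver 1→0 → N0(back v1 [-])
[3] deliver 1→2 → N2(back v1 [-])
[4] propose(1,'p') → ∅
[5] deliver 1→0 → N0(back v1 [p])
[6] deliver 0→1 → N1(prim v1 [p])
[7] timeout(0) → N0(back v2 [p])
[8] deliver 0→2 → N2(prim v2 [-])
[9] deliver 2→0 → ∅
[10] propose(1,'y') → ∅
[11] deliver 1→0 → ∅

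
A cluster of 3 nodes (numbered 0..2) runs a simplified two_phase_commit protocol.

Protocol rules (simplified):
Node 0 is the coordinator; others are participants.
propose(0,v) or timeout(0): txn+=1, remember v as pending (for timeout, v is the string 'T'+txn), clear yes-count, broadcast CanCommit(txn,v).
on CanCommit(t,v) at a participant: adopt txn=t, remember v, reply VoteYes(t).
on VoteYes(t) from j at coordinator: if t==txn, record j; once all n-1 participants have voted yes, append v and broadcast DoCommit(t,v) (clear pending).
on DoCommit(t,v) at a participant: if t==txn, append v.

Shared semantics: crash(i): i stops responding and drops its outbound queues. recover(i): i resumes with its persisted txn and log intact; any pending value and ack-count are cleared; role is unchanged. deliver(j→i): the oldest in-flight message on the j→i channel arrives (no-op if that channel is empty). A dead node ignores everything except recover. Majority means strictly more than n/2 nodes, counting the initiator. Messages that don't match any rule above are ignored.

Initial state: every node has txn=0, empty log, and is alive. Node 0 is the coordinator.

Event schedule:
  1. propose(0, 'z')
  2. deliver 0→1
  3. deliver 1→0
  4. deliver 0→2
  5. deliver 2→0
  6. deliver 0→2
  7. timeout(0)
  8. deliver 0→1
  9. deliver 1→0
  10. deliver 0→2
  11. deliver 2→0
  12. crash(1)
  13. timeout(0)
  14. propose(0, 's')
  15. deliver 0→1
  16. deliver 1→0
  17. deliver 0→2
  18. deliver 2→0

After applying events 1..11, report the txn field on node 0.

e1 propose(0,'z'): 0[coor,t=1,-]
e2 deliver 0→1: 1[part,t=1,-]
e3 deliver 1→0: ·
e4 deliver 0→2: 2[part,t=1,-]
e5 deliver 2→0: 0[coor,t=1,z]
e6 deliver 0→2: 2[part,t=1,z]
e7 timeout(0): 0[coor,t=2,z]
e8 deliver 0→1: 1[part,t=1,z]
e9 deliver 1→0: ·
e10 deliver 0→2: 2[part,t=2,z]
e11 deliver 2→0: ·

2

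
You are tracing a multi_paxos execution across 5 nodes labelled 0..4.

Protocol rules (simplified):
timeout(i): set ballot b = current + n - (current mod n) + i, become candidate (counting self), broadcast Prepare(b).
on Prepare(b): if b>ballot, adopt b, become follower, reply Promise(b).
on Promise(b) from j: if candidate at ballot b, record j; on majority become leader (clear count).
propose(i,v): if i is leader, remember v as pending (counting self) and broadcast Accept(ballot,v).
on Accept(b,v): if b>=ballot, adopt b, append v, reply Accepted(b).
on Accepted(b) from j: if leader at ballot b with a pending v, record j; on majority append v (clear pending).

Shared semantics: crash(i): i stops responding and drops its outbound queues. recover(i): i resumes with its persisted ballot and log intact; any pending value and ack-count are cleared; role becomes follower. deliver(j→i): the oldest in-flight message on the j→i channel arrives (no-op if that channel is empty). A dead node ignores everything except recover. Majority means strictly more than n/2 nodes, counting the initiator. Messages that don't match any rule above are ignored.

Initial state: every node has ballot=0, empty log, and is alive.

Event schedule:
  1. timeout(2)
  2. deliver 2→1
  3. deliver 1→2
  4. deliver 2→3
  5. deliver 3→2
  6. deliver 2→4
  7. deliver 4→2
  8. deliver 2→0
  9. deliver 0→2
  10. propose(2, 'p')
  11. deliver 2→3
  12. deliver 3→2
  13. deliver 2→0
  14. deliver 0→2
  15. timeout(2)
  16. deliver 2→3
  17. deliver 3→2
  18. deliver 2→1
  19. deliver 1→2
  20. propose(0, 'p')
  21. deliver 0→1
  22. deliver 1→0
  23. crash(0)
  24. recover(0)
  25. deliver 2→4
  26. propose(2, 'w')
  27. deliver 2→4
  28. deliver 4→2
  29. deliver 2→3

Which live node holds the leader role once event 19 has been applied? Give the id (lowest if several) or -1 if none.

[1] timeout(2) → N2(cand b7 [-])
[2] deliver 2→1 → N1(foll b7 [-])
[3] deliver 1→2 → ∅
[4] deliver 2→3 → N3(foll b7 [-])
[5] deliver 3→2 → N2(lead b7 [-])
[6] deliver 2→4 → N4(foll b7 [-])
[7] deliver 4→2 → ∅
[8] deliver 2→0 → N0(foll b7 [-])
[9] deliver 0→2 → ∅
[10] propose(2,'p') → ∅
[11] deliver 2→3 → N3(foll b7 [p])
[12] deliver 3→2 → ∅
[13] deliver 2→0 → N0(foll b7 [p])
[14] deliver 0→2 → N2(lead b7 [p])
[15] timeout(2) → N2(cand b12 [p])
[16] deliver 2→3 → N3(foll b12 [p])
[17] deliver 3→2 → ∅
[18] deliver 2→1 → N1(foll b7 [p])
[19] deliver 1→2 → ∅

-1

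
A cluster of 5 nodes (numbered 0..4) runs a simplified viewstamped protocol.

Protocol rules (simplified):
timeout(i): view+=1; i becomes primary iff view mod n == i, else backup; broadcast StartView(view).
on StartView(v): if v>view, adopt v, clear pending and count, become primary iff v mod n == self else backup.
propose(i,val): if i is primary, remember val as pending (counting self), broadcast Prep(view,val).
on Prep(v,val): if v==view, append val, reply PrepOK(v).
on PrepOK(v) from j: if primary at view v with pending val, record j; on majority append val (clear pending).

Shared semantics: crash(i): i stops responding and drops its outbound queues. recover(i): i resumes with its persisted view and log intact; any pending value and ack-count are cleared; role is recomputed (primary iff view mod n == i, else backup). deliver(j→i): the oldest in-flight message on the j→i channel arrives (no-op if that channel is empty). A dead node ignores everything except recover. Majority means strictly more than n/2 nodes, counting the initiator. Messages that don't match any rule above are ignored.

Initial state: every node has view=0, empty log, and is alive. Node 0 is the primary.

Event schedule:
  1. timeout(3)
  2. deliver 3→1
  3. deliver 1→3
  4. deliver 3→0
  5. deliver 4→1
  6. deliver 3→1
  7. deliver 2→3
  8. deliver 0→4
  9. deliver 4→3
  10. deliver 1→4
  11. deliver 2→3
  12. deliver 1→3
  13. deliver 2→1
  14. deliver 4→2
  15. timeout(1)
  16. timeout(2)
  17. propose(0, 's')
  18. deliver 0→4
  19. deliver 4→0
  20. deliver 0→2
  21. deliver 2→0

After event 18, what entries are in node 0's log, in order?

empty

step 1 timeout(3): 3={back,v=1,log=-}
step 2 deliver 3→1: 1={prim,v=1,log=-}
step 3 deliver 1→3: —
step 4 deliver 3→0: 0={back,v=1,log=-}
step 5 deliver 4→1: —
step 6 deliver 3→1: —
step 7 deliver 2→3: —
step 8 deliver 0→4: —
step 9 deliver 4→3: —
step 10 deliver 1→4: —
step 11 deliver 2→3: —
step 12 deliver 1→3: —
step 13 deliver 2→1: —
step 14 deliver 4→2: —
step 15 timeout(1): 1={back,v=2,log=-}
step 16 timeout(2): 2={back,v=1,log=-}
step 17 propose(0,'s'): —
step 18 deliver 0→4: —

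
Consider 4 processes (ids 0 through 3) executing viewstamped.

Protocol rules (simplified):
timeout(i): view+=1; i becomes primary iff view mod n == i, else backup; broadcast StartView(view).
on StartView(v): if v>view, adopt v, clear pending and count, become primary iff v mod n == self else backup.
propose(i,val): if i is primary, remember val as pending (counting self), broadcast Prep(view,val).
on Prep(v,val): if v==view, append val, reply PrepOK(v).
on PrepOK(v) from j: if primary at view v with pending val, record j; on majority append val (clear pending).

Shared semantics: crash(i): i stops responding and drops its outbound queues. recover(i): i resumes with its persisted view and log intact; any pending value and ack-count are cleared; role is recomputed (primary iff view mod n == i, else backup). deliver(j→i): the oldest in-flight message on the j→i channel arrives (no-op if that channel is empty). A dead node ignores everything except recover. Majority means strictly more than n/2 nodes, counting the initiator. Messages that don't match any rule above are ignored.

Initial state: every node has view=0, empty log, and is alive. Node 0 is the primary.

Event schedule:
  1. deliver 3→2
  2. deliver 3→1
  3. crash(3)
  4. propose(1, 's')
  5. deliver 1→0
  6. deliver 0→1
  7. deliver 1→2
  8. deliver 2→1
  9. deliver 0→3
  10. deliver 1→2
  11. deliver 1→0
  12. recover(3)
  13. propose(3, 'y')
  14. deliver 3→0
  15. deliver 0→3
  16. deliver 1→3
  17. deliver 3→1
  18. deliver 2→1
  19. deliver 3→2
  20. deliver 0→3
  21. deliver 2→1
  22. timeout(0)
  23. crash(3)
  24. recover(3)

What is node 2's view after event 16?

step 1 deliver 3→2: —
step 2 deliver 3→1: —
step 3 crash(3): 3={✗back,v=0,log=-}
step 4 propose(1,'s'): —
step 5 deliver 1→0: —
step 6 deliver 0→1: —
step 7 deliver 1→2: —
step 8 deliver 2→1: —
step 9 deliver 0→3: —
step 10 deliver 1→2: —
step 11 deliver 1→0: —
step 12 recover(3): 3={back,v=0,log=-}
step 13 propose(3,'y'): —
step 14 deliver 3→0: —
step 15 deliver 0→3: —
step 16 deliver 1→3: —

0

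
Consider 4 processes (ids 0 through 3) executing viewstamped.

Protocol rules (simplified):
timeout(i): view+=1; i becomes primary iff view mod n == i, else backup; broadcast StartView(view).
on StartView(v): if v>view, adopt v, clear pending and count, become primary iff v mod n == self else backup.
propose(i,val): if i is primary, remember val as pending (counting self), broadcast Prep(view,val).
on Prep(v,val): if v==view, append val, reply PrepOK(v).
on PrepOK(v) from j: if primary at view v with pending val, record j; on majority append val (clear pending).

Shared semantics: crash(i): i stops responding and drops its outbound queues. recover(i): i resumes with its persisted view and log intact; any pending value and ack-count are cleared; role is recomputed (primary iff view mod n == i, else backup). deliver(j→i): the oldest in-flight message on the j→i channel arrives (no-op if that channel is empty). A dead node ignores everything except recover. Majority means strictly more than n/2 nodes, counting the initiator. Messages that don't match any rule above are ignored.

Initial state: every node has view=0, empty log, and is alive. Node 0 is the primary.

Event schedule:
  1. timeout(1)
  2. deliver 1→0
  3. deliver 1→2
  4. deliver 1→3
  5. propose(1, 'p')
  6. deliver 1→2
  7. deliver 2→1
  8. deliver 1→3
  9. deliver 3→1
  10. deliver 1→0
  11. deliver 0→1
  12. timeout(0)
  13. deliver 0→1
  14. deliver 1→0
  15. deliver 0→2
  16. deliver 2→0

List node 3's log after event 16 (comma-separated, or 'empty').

1. timeout(1):  <1:prim v1 ->
2. deliver 1→0:  <0:back v1 ->
3. deliver 1→2:  <2:back v1 ->
4. deliver 1→3:  <3:back v1 ->
5. propose(1,'p'):  nop
6. deliver 1→2:  <2:back v1 p>
7. deliver 2→1:  nop
8. deliver 1→3:  <3:back v1 p>
9. deliver 3→1:  <1:prim v1 p>
10. deliver 1→0:  <0:back v1 p>
11. deliver 0→1:  nop
12. timeout(0):  <0:back v2 p>
13. deliver 0→1:  <1:back v2 p>
14. deliver 1→0:  nop
15. deliver 0→2:  <2:prim v2 p>
16. deliver 2→0:  nop

p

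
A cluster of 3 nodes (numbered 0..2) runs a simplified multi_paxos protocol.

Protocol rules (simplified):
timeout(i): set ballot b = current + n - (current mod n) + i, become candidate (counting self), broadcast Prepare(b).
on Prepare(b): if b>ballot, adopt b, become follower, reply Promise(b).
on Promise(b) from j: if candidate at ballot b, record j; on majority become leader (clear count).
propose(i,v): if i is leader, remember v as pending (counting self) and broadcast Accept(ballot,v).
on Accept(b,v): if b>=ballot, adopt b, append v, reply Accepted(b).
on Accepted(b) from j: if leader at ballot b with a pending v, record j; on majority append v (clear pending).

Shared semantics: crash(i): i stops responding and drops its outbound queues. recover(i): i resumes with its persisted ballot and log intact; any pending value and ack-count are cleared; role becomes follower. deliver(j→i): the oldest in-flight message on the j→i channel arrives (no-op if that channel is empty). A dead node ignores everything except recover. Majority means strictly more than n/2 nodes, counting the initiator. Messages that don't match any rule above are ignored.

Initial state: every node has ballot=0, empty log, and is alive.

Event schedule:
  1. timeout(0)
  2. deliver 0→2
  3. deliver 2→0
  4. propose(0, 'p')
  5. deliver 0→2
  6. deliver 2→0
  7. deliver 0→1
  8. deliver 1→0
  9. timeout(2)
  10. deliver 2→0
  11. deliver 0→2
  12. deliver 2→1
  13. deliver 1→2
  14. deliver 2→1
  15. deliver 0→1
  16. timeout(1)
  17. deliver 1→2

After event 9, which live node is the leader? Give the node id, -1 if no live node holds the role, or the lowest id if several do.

0

e1 timeout(0): 0[cand,b=3,-]
e2 deliver 0→2: 2[foll,b=3,-]
e3 deliver 2→0: 0[lead,b=3,-]
e4 propose(0,'p'): ·
e5 deliver 0→2: 2[foll,b=3,p]
e6 deliver 2→0: 0[lead,b=3,p]
e7 deliver 0→1: 1[foll,b=3,-]
e8 deliver 1→0: ·
e9 timeout(2): 2[cand,b=8,p]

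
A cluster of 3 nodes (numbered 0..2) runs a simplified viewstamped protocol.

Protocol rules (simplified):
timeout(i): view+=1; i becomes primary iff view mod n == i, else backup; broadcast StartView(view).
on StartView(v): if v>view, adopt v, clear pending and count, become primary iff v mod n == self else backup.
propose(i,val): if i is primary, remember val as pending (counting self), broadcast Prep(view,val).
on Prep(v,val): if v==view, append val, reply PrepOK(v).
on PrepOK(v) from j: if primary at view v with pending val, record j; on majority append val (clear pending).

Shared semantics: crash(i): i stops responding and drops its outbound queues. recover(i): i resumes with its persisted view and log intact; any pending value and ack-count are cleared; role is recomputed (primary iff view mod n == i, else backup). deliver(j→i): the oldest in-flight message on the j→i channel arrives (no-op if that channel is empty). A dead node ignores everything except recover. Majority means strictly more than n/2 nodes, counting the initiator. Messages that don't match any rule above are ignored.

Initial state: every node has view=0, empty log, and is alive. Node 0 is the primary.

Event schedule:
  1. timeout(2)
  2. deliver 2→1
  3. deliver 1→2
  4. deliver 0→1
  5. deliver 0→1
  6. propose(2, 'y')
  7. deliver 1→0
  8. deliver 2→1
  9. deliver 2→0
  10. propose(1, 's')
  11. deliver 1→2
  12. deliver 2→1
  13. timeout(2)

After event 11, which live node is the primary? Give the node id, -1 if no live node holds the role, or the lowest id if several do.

1

1. timeout(2):  <2:back v1 ->
2. deliver 2→1:  <1:prim v1 ->
3. deliver 1→2:  nop
4. deliver 0→1:  nop
5. deliver 0→1:  nop
6. propose(2,'y'):  nop
7. deliver 1→0:  nop
8. deliver 2→1:  nop
9. deliver 2→0:  <0:back v1 ->
10. propose(1,'s'):  nop
11. deliver 1→2:  <2:back v1 s>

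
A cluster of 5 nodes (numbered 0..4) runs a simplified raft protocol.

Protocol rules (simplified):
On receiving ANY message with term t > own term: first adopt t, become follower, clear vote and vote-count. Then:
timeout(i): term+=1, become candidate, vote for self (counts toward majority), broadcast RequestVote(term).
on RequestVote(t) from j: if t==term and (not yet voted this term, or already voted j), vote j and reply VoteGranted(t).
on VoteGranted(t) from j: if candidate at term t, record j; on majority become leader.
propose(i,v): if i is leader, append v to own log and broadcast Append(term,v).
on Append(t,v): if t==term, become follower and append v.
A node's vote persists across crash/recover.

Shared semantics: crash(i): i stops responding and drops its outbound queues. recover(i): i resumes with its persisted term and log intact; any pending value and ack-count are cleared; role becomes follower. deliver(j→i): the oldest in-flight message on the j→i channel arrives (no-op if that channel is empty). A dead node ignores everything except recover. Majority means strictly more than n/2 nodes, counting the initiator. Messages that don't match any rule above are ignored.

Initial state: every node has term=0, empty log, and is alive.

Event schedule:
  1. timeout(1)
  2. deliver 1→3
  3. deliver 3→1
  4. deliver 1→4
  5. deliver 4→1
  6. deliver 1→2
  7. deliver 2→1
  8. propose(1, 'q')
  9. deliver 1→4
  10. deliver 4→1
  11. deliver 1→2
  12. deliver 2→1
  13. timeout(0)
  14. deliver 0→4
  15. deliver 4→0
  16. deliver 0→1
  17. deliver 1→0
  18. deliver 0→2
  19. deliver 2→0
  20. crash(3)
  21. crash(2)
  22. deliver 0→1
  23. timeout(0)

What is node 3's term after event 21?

step 1 timeout(1): 1={cand,t=1,log=-}
step 2 deliver 1→3: 3={foll,t=1,log=-}
step 3 deliver 3→1: —
step 4 deliver 1→4: 4={foll,t=1,log=-}
step 5 deliver 4→1: 1={lead,t=1,log=-}
step 6 deliver 1→2: 2={foll,t=1,log=-}
step 7 deliver 2→1: —
step 8 propose(1,'q'): 1={lead,t=1,log=q}
step 9 deliver 1→4: 4={foll,t=1,log=q}
step 10 deliver 4→1: —
step 11 deliver 1→2: 2={foll,t=1,log=q}
step 12 deliver 2→1: —
step 13 timeout(0): 0={cand,t=1,log=-}
step 14 deliver 0→4: —
step 15 deliver 4→0: —
step 16 deliver 0→1: —
step 17 deliver 1→0: —
step 18 deliver 0→2: —
step 19 deliver 2→0: —
step 20 crash(3): 3={✗foll,t=1,log=-}
step 21 crash(2): 2={✗foll,t=1,log=q}

1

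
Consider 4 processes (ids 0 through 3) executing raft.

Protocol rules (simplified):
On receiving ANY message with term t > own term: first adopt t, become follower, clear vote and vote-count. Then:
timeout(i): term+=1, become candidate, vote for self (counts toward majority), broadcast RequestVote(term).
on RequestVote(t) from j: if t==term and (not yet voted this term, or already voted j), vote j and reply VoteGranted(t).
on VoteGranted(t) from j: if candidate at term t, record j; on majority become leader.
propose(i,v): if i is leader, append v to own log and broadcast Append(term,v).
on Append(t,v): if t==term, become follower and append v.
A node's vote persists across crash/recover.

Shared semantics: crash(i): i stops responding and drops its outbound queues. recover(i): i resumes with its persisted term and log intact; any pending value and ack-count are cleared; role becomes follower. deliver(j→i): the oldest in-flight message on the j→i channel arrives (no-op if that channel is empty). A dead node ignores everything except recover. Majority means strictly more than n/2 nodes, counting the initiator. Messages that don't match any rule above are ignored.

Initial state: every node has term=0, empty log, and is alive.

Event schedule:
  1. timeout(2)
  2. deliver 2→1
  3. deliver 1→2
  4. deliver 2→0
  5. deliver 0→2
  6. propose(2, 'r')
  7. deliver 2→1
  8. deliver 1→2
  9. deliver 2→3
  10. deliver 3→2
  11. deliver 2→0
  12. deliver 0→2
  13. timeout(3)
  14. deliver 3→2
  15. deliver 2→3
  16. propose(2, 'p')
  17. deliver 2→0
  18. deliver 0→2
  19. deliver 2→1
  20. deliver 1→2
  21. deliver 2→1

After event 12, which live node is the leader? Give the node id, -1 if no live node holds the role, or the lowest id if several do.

e1 timeout(2): 2[cand,t=1,-]
e2 deliver 2→1: 1[foll,t=1,-]
e3 deliver 1→2: ·
e4 deliver 2→0: 0[foll,t=1,-]
e5 deliver 0→2: 2[lead,t=1,-]
e6 propose(2,'r'): 2[lead,t=1,r]
e7 deliver 2→1: 1[foll,t=1,r]
e8 deliver 1→2: ·
e9 deliver 2→3: 3[foll,t=1,-]
e10 deliver 3→2: ·
e11 deliver 2→0: 0[foll,t=1,r]
e12 deliver 0→2: ·

2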